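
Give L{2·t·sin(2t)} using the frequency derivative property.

L{sin(2t)} = 2/(s² + 4). By L{t·f(t)} = -F'(s): -d/ds[2/(s² + 4)] = -(2)·(-2s)/(s² + 4)² = 4s/(s² + 4)². Then L{2·t·sin(2t)} = 2·4s/(s² + 4)² = 8s/(s² + 4)²

Final answer: 8s/(s² + 4)²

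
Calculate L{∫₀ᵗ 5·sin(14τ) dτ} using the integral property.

L{∫₀ᵗ f(τ)dτ} = F(s)/s with F(s) = 70/(s² + 196), so the result is (70/(s² + 196))/s = 70/(s(s² + 196))

Final answer: 70/(s(s² + 196))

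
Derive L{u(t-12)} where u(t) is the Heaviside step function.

L{u(t-a)} = e^(-as)/s. Here a=12, so L{u(t-12)} = e^(-12s)/s

Final answer: e^(-12s)/s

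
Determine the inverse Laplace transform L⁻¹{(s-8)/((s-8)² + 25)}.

Using frequency shift, L⁻¹{(s-8)/((s-8)² + 25)} = e^(8t)·cos(5t)

Final answer: e^(8t)·cos(5t)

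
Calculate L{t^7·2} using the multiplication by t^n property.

L{2} = 2/s. d^1/ds^1[1/s] = -1/s². d^2/ds^2[1/s] = 2/s^3. d^3/ds^3[1/s] = -6/s^4. d^4/ds^4[1/s] = 24/s^5. d^5/ds^5[1/s] = -120/s^6. d^6/ds^6[1/s] = 720/s^7. d^7/ds^7[1/s] = -5040/s^8. So L{t^7} = (-1)^{7}·-5040/s^8 = 5040/s^8. Then L{t^7·2} = 2·5040/s^8 = 10080/s^8

Final answer: 10080/s^8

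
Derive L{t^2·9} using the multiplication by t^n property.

L{9} = 9/s. d^1/ds^1[1/s] = -1/s². d^2/ds^2[1/s] = 2/s^3. So L{t^2} = (-1)^{2}·2/s^3 = 2/s^3. Then L{t^2·9} = 9·2/s^3 = 18/s^3

Final answer: 18/s^3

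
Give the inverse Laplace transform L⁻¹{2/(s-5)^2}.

L⁻¹{n!/(s-a)^(n+1)} = t^n·e^(at) with n=1, a=5. So L⁻¹{1/(s-5)^2} = t·e^(5t), and L⁻¹{2/(s-5)^2} = (2/1)·t·e^(5t) = 2·t·e^(5t)

Final answer: 2·t·e^(5t)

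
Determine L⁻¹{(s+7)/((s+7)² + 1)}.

Using frequency shift: L⁻¹{(s-a)/((s-a)² + b²)} = e^(at)cos(bt). Here a=-7, b=1

Final answer: e^(-7t)·cos(t)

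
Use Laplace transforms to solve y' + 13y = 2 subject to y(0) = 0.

sY + 13Y = 2/s. Y = 2/(s(s+13)). Partial fractions: Y = 2/13/s - 2/13/(s+13)

Final answer: y(t) = 2/13(1 - e^(-13t))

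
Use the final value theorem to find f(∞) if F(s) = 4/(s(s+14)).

f(∞) = lim_{s→0} s·4/(s(s+14)) = lim_{s→0} 4/(s+14) = 4/14 = 2/7

Final answer: 2/7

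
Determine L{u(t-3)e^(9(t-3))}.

u(t-a)f(t-a) with f(t)=e^(9t). L{e^(9t)} = 1/(s-9). By time shift: e^(-3s)/(s-9)

Final answer: e^(-3s)/(s-9)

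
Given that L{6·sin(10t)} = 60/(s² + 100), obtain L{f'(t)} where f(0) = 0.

L{f'(t)} = s·F(s) - f(0) = s·60/(s² + 100) - 0 = 60s/(s² + 100)

Final answer: 60s/(s² + 100)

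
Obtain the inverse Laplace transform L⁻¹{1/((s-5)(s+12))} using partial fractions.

Decompose: A/(s-5) + B/(s+12). A = 1/17, B = -1/17. f(t) = (e^(5t) - e^(-12t))/17

Final answer: (e^(5t) - e^(-12t))/17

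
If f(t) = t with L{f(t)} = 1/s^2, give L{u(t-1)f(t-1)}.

Time shift theorem: L{u(t-a)f(t-a)} = e^(-as)F(s). Here a=1, F(s) = 1/s^2, so L{u(t-1)f(t-1)} = e^(-s)·1/s^2

Final answer: e^(-s)·1/s^2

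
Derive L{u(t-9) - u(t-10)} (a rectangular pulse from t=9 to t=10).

L{u(t-a)} = e^(-as)/s. L{u(t-9) - u(t-10)} = (e^(-9s) - e^(-10s))/s

Final answer: (e^(-9s) - e^(-10s))/s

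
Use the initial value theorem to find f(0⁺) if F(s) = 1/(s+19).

f(0⁺) = lim_{s→∞} s·1/(s+19) = lim_{s→∞} s/(s+19) = 1

Final answer: 1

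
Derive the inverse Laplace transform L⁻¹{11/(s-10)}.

L⁻¹{1/(s-a)} = e^(at), so L⁻¹{1/(s-10)} = e^(10t), and L⁻¹{11/(s-10)} = 11·e^(10t)

Final answer: 11·e^(10t)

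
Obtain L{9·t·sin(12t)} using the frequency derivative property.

L{sin(12t)} = 12/(s² + 144). By L{t·f(t)} = -F'(s): -d/ds[12/(s² + 144)] = -(12)·(-2s)/(s² + 144)² = 24s/(s² + 144)². Then L{9·t·sin(12t)} = 9·24s/(s² + 144)² = 216s/(s² + 144)²

Final answer: 216s/(s² + 144)²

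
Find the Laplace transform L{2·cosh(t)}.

L{cosh(ωt)} = s/(s² - ω²), so L{cosh(t)} = s/(s² - 1). Then L{2·cosh(t)} = 2·s/(s² - 1) = 2s/(s² - 1)

Final answer: 2s/(s² - 1)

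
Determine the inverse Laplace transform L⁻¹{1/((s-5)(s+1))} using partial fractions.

Decompose: A/(s-5) + B/(s+1). A = 1/6, B = -1/6. f(t) = (e^(5t) - e^(-t))/6

Final answer: (e^(5t) - e^(-t))/6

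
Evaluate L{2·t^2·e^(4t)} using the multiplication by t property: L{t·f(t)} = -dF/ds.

Using L{t^n·e^(at)} = n!/(s-a)^(n+1), L{t^2·e^(4t)} = 2/(s-4)^3, so L{2·t^2·e^(4t)} = 2·2/(s-4)^3 = 4/(s-4)^3

Final answer: 4/(s-4)^3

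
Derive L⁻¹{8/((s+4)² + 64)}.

Form: b/((s-a)² + b²) → e^(at)sin(bt). With a=-4, b=8

Final answer: e^(-4t)·sin(8t)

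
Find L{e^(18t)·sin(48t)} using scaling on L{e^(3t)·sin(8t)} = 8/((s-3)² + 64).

Scaling with a=6: L{e^(18t)·sin(48t)} = (1/6) · 8/((s/6-3)² + 64). Simplifying: 48/((s-18)² + 2304)

Final answer: 48/((s-18)² + 2304)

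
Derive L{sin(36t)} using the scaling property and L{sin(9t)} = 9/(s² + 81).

Using L{f(at)} = (1/a)F(s/a) with a=4: L{sin(36t)} = (1/4) · 9/((s/4)² + 81) = (1/4) · 9·16/(s² + 1296) = 36/(s² + 1296)

Final answer: 36/(s² + 1296)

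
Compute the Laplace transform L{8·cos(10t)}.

L{cos(ωt)} = s/(s² + ω²), so L{cos(10t)} = s/(s² + 100). Then L{8·cos(10t)} = 8·s/(s² + 100) = 8s/(s² + 100)

Final answer: 8s/(s² + 100)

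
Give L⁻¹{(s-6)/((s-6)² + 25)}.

Using frequency shift: L⁻¹{(s-a)/((s-a)² + b²)} = e^(at)cos(bt). Here a=6, b=5

Final answer: e^(6t)·cos(5t)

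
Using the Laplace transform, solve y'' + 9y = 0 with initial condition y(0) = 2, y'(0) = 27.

L{y''} + 9L{y} = 0. s²Y - 2s - 27 + 9Y = 0. Y(s² + 9) = 2s + 27. Y = (2s + 27)/(s² + 9). Inverting: y(t) = 2cos(3t) + 9sin(3t)

Final answer: y(t) = 2cos(3t) + 9sin(3t)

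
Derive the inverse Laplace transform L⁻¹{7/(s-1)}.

L⁻¹{1/(s-a)} = e^(at), so L⁻¹{1/(s-1)} = e^t, and L⁻¹{7/(s-1)} = 7·e^t

Final answer: 7·e^t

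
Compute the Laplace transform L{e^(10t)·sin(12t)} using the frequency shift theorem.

Frequency shift: L{e^(at)f(t)} = F(s-a). L{e^(10t)·sin(12t)} = 12/((s-10)² + 144)

Final answer: 12/((s-10)² + 144)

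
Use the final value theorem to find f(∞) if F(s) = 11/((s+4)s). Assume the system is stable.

f(∞) = lim_{s→0} sF(s) = lim_{s→0} 11/(s+4) = 11/4

Final answer: 11/4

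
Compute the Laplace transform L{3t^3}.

L{3t^3} = 3 · L{t^3} = 3 · 6/s^4 = 18/s^4

Final answer: 18/s^4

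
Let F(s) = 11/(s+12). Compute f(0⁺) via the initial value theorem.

f(0⁺) = lim_{s→∞} s·11/(s+12) = lim_{s→∞} 11s/(s+12) = 11

Final answer: 11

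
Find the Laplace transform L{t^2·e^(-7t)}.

L{t^n·e^(at)} = n!/(s-a)^(n+1), so L{t^2·e^(-7t)} = 2/(s+7)^3

Final answer: 2/(s+7)^3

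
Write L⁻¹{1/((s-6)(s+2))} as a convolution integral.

1/((s-6)(s+2)) = (1/(s-6))·(1/(s+2)) = L{e^(6t)}·L{e^(-2t)}. So f(t) = e^(6t)*e^(-2t) = ∫₀ᵗ e^(6τ)·e^(-2(t-τ)) dτ

Final answer: ∫₀ᵗ e^(6τ)·e^(-2(t-τ)) dτ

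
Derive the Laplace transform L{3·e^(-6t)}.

L{e^(at)} = 1/(s-a), so L{e^(-6t)} = 1/(s+6). Then L{3·e^(-6t)} = 3/(s+6)

Final answer: 3/(s+6)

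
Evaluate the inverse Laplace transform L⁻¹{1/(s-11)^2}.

L⁻¹{n!/(s-a)^(n+1)} = t^n·e^(at), so L⁻¹{1/(s-11)^2} = t·e^(11t)

Final answer: t·e^(11t)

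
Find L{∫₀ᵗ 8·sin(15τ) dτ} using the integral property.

L{∫₀ᵗ f(τ)dτ} = F(s)/s with F(s) = 120/(s² + 225), so the result is (120/(s² + 225))/s = 120/(s(s² + 225))

Final answer: 120/(s(s² + 225))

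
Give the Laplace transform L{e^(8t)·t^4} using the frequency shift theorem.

L{e^(at)·t^n} = n!/(s-a)^(n+1), so L{e^(8t)·t^4} = 24/(s-8)^5

Final answer: 24/(s-8)^5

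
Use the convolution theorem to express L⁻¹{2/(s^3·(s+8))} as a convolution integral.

2/(s^3·(s+8)) = (2/s^3)·(1/(s+8)) = L{t^2}·L{e^(-8t)}. So f(t) = t^2*e^(-8t) = ∫₀ᵗ τ^2·e^(-8(t-τ)) dτ

Final answer: ∫₀ᵗ τ^2·e^(-8(t-τ)) dτ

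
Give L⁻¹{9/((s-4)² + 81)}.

Form: b/((s-a)² + b²) → e^(at)sin(bt). With a=4, b=9

Final answer: e^(4t)·sin(9t)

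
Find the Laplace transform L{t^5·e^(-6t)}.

L{t^n·e^(at)} = n!/(s-a)^(n+1), so L{t^5·e^(-6t)} = 120/(s+6)^6

Final answer: 120/(s+6)^6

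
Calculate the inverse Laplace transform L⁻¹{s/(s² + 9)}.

L⁻¹{s/(s² + 9)} = cos(3t)

Final answer: cos(3t)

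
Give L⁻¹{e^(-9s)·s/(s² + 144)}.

L⁻¹{s/(s² + 144)} = cos(12t). By the time shift theorem, L⁻¹{e^(-as)F(s)} = u(t-a)f(t-a) with a=9, so L⁻¹{e^(-9s)·s/(s² + 144)} = u(t-9)·cos(12(t-9))

Final answer: u(t-9)·cos(12(t-9))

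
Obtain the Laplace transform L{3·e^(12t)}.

L{e^(at)} = 1/(s-a), so L{e^(12t)} = 1/(s-12). Then L{3·e^(12t)} = 3/(s-12)

Final answer: 3/(s-12)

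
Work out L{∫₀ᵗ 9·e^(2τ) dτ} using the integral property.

L{∫₀ᵗ f(τ)dτ} = F(s)/s with F(s) = 9/(s-2), so L{∫₀ᵗ 9·e^(2τ) dτ} = 9/(s(s-2))

Final answer: 9/(s(s-2))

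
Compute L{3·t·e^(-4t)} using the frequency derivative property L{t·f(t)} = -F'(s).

L{e^(-4t)} = 1/(s+4). By frequency derivative: L{t·e^(-4t)} = -d/ds[1/(s+4)] = -(-1)/(s+4)² = 1/(s+4)². Then L{3·t·e^(-4t)} = 3·1/(s+4)² = 3/(s+4)²

Final answer: 3/(s+4)²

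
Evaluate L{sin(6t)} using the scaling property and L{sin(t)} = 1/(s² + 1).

Using L{f(at)} = (1/a)F(s/a) with a=6: L{sin(6t)} = (1/6) · 1/((s/6)² + 1) = (1/6) · 1·36/(s² + 36) = 6/(s² + 36)

Final answer: 6/(s² + 36)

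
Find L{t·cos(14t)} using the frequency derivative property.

L{cos(14t)} = s/(s² + 196). Derivative: d/ds[s/(s² + 196)] = [(s² + 196) - s·2s]/(s² + 196)² = (196 - s²)/(s² + 196)². So L{t·cos(14t)} = -F'(s) = (s² - 196)/(s² + 196)²

Final answer: (s² - 196)/(s² + 196)²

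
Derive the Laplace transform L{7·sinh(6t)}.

L{sinh(ωt)} = ω/(s² - ω²), so L{sinh(6t)} = 6/(s² - 36). Then L{7·sinh(6t)} = 7·6/(s² - 36) = 42/(s² - 36)

Final answer: 42/(s² - 36)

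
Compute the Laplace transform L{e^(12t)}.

L{e^(at)} = 1/(s-a), so L{e^(12t)} = 1/(s-12)

Final answer: 1/(s-12)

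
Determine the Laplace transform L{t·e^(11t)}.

L{t^n·e^(at)} = n!/(s-a)^(n+1), so L{t·e^(11t)} = 1/(s-11)^2

Final answer: 1/(s-11)^2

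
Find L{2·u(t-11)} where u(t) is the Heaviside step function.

L{u(t-a)} = e^(-as)/s. Here a=11, so L{u(t-11)} = e^(-11s)/s, and L{2·u(t-11)} = 2·e^(-11s)/s

Final answer: 2·e^(-11s)/s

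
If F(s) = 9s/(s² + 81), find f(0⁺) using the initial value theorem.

f(0⁺) = lim_{s→∞} s·9s/(s² + 81) = lim_{s→∞} 9s²/(s² + 81) = 9

Final answer: 9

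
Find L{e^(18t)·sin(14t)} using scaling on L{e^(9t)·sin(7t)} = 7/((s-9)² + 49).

Scaling with a=2: L{e^(18t)·sin(14t)} = (1/2) · 7/((s/2-9)² + 49). Simplifying: 14/((s-18)² + 196)

Final answer: 14/((s-18)² + 196)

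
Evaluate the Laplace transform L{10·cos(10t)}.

L{cos(ωt)} = s/(s² + ω²), so L{cos(10t)} = s/(s² + 100). Then L{10·cos(10t)} = 10·s/(s² + 100) = 10s/(s² + 100)

Final answer: 10s/(s² + 100)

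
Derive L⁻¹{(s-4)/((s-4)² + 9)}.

Using frequency shift: L⁻¹{(s-a)/((s-a)² + b²)} = e^(at)cos(bt). Here a=4, b=3

Final answer: e^(4t)·cos(3t)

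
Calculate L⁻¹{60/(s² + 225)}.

This is the form c·a/(s² + a²) with a = 15, c = 4. L⁻¹ = 4·sin(15t)

Final answer: 4·sin(15t)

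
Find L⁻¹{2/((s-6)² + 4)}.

Form: b/((s-a)² + b²) → e^(at)sin(bt). With a=6, b=2

Final answer: e^(6t)·sin(2t)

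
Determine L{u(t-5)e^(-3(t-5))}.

u(t-a)f(t-a) with f(t)=e^(-3t). L{e^(-3t)} = 1/(s+3). By time shift: e^(-5s)/(s+3)

Final answer: e^(-5s)/(s+3)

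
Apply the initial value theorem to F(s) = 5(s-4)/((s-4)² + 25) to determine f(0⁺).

f(0⁺) = lim_{s→∞} sF(s) = lim_{s→∞} 5s(s-4)/((s-4)² + 25) = 5

Final answer: 5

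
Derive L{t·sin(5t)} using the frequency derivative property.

L{sin(5t)} = 5/(s² + 25). By L{t·f(t)} = -F'(s): -d/ds[5/(s² + 25)] = -(5)·(-2s)/(s² + 25)² = 10s/(s² + 25)²

Final answer: 10s/(s² + 25)²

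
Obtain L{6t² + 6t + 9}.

L{6t² + 6t + 9} = 6·2/s³ + 6/s² + 9/s = 12/s³ + 6/s² + 9/s

Final answer: 12/s³ + 6/s² + 9/s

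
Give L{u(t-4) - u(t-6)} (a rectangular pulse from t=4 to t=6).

L{u(t-a)} = e^(-as)/s. L{u(t-4) - u(t-6)} = (e^(-4s) - e^(-6s))/s

Final answer: (e^(-4s) - e^(-6s))/s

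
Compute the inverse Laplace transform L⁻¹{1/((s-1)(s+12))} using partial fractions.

Decompose: A/(s-1) + B/(s+12). A = 1/13, B = -1/13. f(t) = (e^t - e^(-12t))/13

Final answer: (e^t - e^(-12t))/13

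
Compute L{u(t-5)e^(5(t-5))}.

u(t-a)f(t-a) with f(t)=e^(5t). L{e^(5t)} = 1/(s-5). By time shift: e^(-5s)/(s-5)

Final answer: e^(-5s)/(s-5)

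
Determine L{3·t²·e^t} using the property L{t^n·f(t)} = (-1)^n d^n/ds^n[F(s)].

L{e^t} = 1/(s-1). d/ds[1/(s-1)] = -1/(s-1)². d²/ds²[1/(s-1)] = 2/(s-1)³. So L{t²·e^t} = (-1)² · 2/(s-1)³ = 2/(s-1)³. Then L{3·t²·e^t} = 3·2/(s-1)³ = 6/(s-1)³

Final answer: 6/(s-1)³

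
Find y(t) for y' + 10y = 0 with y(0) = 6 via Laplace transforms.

L{y'} + 10L{y} = 0. sY - 6 + 10Y = 0. Y(s+10) = 6. Y = 6/(s+10)

Final answer: y(t) = 6e^(-10t)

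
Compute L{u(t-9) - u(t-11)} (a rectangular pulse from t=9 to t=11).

L{u(t-a)} = e^(-as)/s. L{u(t-9) - u(t-11)} = (e^(-9s) - e^(-11s))/s

Final answer: (e^(-9s) - e^(-11s))/s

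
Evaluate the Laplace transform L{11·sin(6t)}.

L{sin(ωt)} = ω/(s² + ω²), so L{sin(6t)} = 6/(s² + 36). Then L{11·sin(6t)} = 11·6/(s² + 36) = 66/(s² + 36)

Final answer: 66/(s² + 36)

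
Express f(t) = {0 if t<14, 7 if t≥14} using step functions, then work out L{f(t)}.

f(t) = 7·u(t-14). L{u(t-14)} = e^(-14s)/s, so L{f(t)} = 7·e^(-14s)/s

Final answer: 7·e^(-14s)/s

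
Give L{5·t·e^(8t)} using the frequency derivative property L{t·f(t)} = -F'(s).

L{e^(8t)} = 1/(s-8). By frequency derivative: L{t·e^(8t)} = -d/ds[1/(s-8)] = -(-1)/(s-8)² = 1/(s-8)². Then L{5·t·e^(8t)} = 5·1/(s-8)² = 5/(s-8)²

Final answer: 5/(s-8)²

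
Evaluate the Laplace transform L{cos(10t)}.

L{cos(ωt)} = s/(s² + ω²), so L{cos(10t)} = s/(s² + 100)

Final answer: s/(s² + 100)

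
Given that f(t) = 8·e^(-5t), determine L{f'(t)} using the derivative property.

f(0) = 8, F(s) = 8/(s+5). L{f'(t)} = s·F(s) - f(0) = 8s/(s+5) - 8 = (8s - 8(s+5))/(s+5) = -40/(s+5)

Final answer: -40/(s+5)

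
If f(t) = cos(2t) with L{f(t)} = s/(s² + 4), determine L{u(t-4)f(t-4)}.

Time shift theorem: L{u(t-a)f(t-a)} = e^(-as)F(s). Here a=4, F(s) = s/(s² + 4), so L{u(t-4)f(t-4)} = e^(-4s)·s/(s² + 4)

Final answer: e^(-4s)·s/(s² + 4)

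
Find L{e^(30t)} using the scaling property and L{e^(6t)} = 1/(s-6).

Using L{f(at)} = (1/a)F(s/a) with a=5 and f(t) = e^(6t): L{e^(30t)} = (1/5) · 1/((s/5)-6) = (1/5) · 5/(s-30) = 1/(s-30)

Final answer: 1/(s-30)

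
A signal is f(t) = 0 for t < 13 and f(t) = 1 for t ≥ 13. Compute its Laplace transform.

f(t) = u(t-13). L{u(t-13)} = e^(-13s)/s, so L{f(t)} = e^(-13s)/s

Final answer: e^(-13s)/s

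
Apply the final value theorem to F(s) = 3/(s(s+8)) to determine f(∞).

f(∞) = lim_{s→0} s·3/(s(s+8)) = lim_{s→0} 3/(s+8) = 3/8 = 3/8

Final answer: 3/8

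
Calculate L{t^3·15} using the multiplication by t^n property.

L{15} = 15/s. d^1/ds^1[1/s] = -1/s². d^2/ds^2[1/s] = 2/s^3. d^3/ds^3[1/s] = -6/s^4. So L{t^3} = (-1)^{3}·-6/s^4 = 6/s^4. Then L{t^3·15} = 15·6/s^4 = 90/s^4

Final answer: 90/s^4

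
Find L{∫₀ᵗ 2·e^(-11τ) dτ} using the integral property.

L{∫₀ᵗ f(τ)dτ} = F(s)/s with F(s) = 2/(s+11), so L{∫₀ᵗ 2·e^(-11τ) dτ} = 2/(s(s+11))

Final answer: 2/(s(s+11))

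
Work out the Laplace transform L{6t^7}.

L{6t^7} = 6 · L{t^7} = 6 · 5040/s^8 = 30240/s^8

Final answer: 30240/s^8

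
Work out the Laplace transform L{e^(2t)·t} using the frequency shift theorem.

L{e^(at)·t^n} = n!/(s-a)^(n+1), so L{e^(2t)·t} = 1/(s-2)^2

Final answer: 1/(s-2)^2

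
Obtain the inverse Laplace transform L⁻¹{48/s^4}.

L⁻¹{n!/s^(n+1)} = t^n with n=3. So L⁻¹{6/s^4} = t^3, and L⁻¹{48/s^4} = (48/6)·t^3 = 8·t^3

Final answer: 8·t^3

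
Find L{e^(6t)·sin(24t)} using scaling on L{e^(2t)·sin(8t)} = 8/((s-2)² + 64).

Scaling with a=3: L{e^(6t)·sin(24t)} = (1/3) · 8/((s/3-2)² + 64). Simplifying: 24/((s-6)² + 576)

Final answer: 24/((s-6)² + 576)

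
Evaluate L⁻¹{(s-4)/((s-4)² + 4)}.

Using frequency shift: L⁻¹{(s-a)/((s-a)² + b²)} = e^(at)cos(bt). Here a=4, b=2

Final answer: e^(4t)·cos(2t)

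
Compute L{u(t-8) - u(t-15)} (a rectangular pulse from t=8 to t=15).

L{u(t-a)} = e^(-as)/s. L{u(t-8) - u(t-15)} = (e^(-8s) - e^(-15s))/s

Final answer: (e^(-8s) - e^(-15s))/s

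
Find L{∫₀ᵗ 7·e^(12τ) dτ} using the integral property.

L{∫₀ᵗ f(τ)dτ} = F(s)/s with F(s) = 7/(s-12), so L{∫₀ᵗ 7·e^(12τ) dτ} = 7/(s(s-12))

Final answer: 7/(s(s-12))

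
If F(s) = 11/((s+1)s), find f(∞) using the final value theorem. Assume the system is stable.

f(∞) = lim_{s→0} sF(s) = lim_{s→0} 11/(s+1) = 11

Final answer: 11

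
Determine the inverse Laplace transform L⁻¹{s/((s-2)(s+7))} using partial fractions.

Using partial fractions, f(t) = (2e^(2t) + 7e^(-7t))/9

Final answer: (2e^(2t) + 7e^(-7t))/9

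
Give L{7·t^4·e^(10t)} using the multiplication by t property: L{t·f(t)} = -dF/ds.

Using L{t^n·e^(at)} = n!/(s-a)^(n+1), L{t^4·e^(10t)} = 24/(s-10)^5, so L{7·t^4·e^(10t)} = 7·24/(s-10)^5 = 168/(s-10)^5

Final answer: 168/(s-10)^5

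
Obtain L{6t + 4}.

L{6t + 4} = 6·L{t} + 4·L{1} = 6/s² + 4/s

Final answer: 6/s² + 4/s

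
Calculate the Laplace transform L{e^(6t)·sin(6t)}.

L{e^(at)·sin(ωt)} = ω/((s-a)² + ω²), so L{e^(6t)·sin(6t)} = 6/((s-6)² + 36)

Final answer: 6/((s-6)² + 36)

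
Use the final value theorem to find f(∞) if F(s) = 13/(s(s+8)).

f(∞) = lim_{s→0} s·13/(s(s+8)) = lim_{s→0} 13/(s+8) = 13/8 = 13/8

Final answer: 13/8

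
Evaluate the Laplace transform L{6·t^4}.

L{t^n} = n!/s^(n+1), so L{t^4} = 24/s^5. Then L{6·t^4} = 6·24/s^5 = 144/s^5

Final answer: 144/s^5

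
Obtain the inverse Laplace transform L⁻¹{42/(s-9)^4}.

L⁻¹{n!/(s-a)^(n+1)} = t^n·e^(at) with n=3, a=9. So L⁻¹{6/(s-9)^4} = t^3·e^(9t), and L⁻¹{42/(s-9)^4} = (42/6)·t^3·e^(9t) = 7·t^3·e^(9t)

Final answer: 7·t^3·e^(9t)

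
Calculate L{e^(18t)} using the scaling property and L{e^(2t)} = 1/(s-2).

Using L{f(at)} = (1/a)F(s/a) with a=9 and f(t) = e^(2t): L{e^(18t)} = (1/9) · 1/((s/9)-2) = (1/9) · 9/(s-18) = 1/(s-18)

Final answer: 1/(s-18)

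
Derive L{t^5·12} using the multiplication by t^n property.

L{12} = 12/s. d^1/ds^1[1/s] = -1/s². d^2/ds^2[1/s] = 2/s^3. d^3/ds^3[1/s] = -6/s^4. d^4/ds^4[1/s] = 24/s^5. d^5/ds^5[1/s] = -120/s^6. So L{t^5} = (-1)^{5}·-120/s^6 = 120/s^6. Then L{t^5·12} = 12·120/s^6 = 1440/s^6

Final answer: 1440/s^6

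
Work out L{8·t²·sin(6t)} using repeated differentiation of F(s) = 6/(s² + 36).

F(s) = 6/(s² + 36). F'(s) = -12s/(s² + 36)². F''(s) = -12(36 - 3s²)/(s² + 36)³ = (36s² - 432)/(s² + 36)³. So L{t²·sin(6t)} = (-1)² F''(s) = (36s² - 432)/(s² + 36)³. Then L{8·t²·sin(6t)} = 8·(36s² - 432)/(s² + 36)³ = (288s² - 3456)/(s² + 36)³

Final answer: (288s² - 3456)/(s² + 36)³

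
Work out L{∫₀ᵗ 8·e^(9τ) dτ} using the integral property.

L{∫₀ᵗ f(τ)dτ} = F(s)/s with F(s) = 8/(s-9), so L{∫₀ᵗ 8·e^(9τ) dτ} = 8/(s(s-9))

Final answer: 8/(s(s-9))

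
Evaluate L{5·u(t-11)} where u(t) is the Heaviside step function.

L{u(t-a)} = e^(-as)/s. Here a=11, so L{u(t-11)} = e^(-11s)/s, and L{5·u(t-11)} = 5·e^(-11s)/s

Final answer: 5·e^(-11s)/s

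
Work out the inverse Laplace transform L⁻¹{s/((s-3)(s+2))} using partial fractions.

Using partial fractions, f(t) = (3e^(3t) + 2e^(-2t))/5

Final answer: (3e^(3t) + 2e^(-2t))/5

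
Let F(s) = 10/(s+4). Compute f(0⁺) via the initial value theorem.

f(0⁺) = lim_{s→∞} s·10/(s+4) = lim_{s→∞} 10s/(s+4) = 10

Final answer: 10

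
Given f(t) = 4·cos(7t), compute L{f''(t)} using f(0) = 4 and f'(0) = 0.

F(s) = 4s/(s² + 49). L{f''(t)} = s²F(s) - sf(0) - f'(0) = 4s³/(s² + 49) - 4s = (4s³ - 4s(s² + 49))/(s² + 49) = -196s/(s² + 49)

Final answer: -196s/(s² + 49)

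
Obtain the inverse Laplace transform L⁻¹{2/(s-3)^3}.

L⁻¹{n!/(s-a)^(n+1)} = t^n·e^(at), so L⁻¹{2/(s-3)^3} = t^2·e^(3t)

Final answer: t^2·e^(3t)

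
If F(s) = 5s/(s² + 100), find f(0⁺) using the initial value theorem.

f(0⁺) = lim_{s→∞} s·5s/(s² + 100) = lim_{s→∞} 5s²/(s² + 100) = 5

Final answer: 5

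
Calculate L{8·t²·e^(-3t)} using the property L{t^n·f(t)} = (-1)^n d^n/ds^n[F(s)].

L{e^(-3t)} = 1/(s+3). d/ds[1/(s+3)] = -1/(s+3)². d²/ds²[1/(s+3)] = 2/(s+3)³. So L{t²·e^(-3t)} = (-1)² · 2/(s+3)³ = 2/(s+3)³. Then L{8·t²·e^(-3t)} = 8·2/(s+3)³ = 16/(s+3)³

Final answer: 16/(s+3)³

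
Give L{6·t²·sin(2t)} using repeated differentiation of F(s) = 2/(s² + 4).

F(s) = 2/(s² + 4). F'(s) = -4s/(s² + 4)². F''(s) = -4(4 - 3s²)/(s² + 4)³ = (12s² - 16)/(s² + 4)³. So L{t²·sin(2t)} = (-1)² F''(s) = (12s² - 16)/(s² + 4)³. Then L{6·t²·sin(2t)} = 6·(12s² - 16)/(s² + 4)³ = (72s² - 96)/(s² + 4)³

Final answer: (72s² - 96)/(s² + 4)³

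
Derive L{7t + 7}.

L{7t + 7} = 7·L{t} + 7·L{1} = 7/s² + 7/s

Final answer: 7/s² + 7/s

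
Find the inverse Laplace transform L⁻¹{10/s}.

L⁻¹{c/s} = c, so L⁻¹{10/s} = 10

Final answer: 10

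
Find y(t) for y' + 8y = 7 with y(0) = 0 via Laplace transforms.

sY + 8Y = 7/s. Y = 7/(s(s+8)). Partial fractions: Y = 7/8/s - 7/8/(s+8)

Final answer: y(t) = 7/8(1 - e^(-8t))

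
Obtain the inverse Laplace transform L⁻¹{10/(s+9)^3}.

L⁻¹{n!/(s-a)^(n+1)} = t^n·e^(at) with n=2, a=-9. So L⁻¹{2/(s+9)^3} = t^2·e^(-9t), and L⁻¹{10/(s+9)^3} = (10/2)·t^2·e^(-9t) = 5·t^2·e^(-9t)

Final answer: 5·t^2·e^(-9t)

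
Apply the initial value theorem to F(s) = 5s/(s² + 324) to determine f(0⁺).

f(0⁺) = lim_{s→∞} s·5s/(s² + 324) = lim_{s→∞} 5s²/(s² + 324) = 5

Final answer: 5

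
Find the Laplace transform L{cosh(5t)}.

L{cosh(ωt)} = s/(s² - ω²), so L{cosh(5t)} = s/(s² - 25)

Final answer: s/(s² - 25)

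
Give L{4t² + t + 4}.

L{4t² + t + 4} = 4·2/s³ + 1/s² + 4/s = 8/s³ + 1/s² + 4/s

Final answer: 8/s³ + 1/s² + 4/s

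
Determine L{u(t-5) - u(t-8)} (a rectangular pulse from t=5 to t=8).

L{u(t-a)} = e^(-as)/s. L{u(t-5) - u(t-8)} = (e^(-5s) - e^(-8s))/s

Final answer: (e^(-5s) - e^(-8s))/s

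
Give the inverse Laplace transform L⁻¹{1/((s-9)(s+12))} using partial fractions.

Decompose: A/(s-9) + B/(s+12). A = 1/21, B = -1/21. f(t) = (e^(9t) - e^(-12t))/21

Final answer: (e^(9t) - e^(-12t))/21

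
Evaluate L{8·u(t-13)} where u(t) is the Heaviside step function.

L{u(t-a)} = e^(-as)/s. Here a=13, so L{u(t-13)} = e^(-13s)/s, and L{8·u(t-13)} = 8·e^(-13s)/s

Final answer: 8·e^(-13s)/s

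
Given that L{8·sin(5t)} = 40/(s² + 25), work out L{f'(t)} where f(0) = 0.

L{f'(t)} = s·F(s) - f(0) = s·40/(s² + 25) - 0 = 40s/(s² + 25)

Final answer: 40s/(s² + 25)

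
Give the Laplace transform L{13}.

L{13} = 13 · L{1} = 13/s

Final answer: 13/s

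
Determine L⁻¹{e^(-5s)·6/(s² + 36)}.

L⁻¹{6/(s² + 36)} = sin(6t). By the time shift theorem, L⁻¹{e^(-as)F(s)} = u(t-a)f(t-a) with a=5, so L⁻¹{e^(-5s)·6/(s² + 36)} = u(t-5)·sin(6(t-5))

Final answer: u(t-5)·sin(6(t-5))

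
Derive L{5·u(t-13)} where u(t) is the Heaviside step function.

L{u(t-a)} = e^(-as)/s. Here a=13, so L{u(t-13)} = e^(-13s)/s, and L{5·u(t-13)} = 5·e^(-13s)/s

Final answer: 5·e^(-13s)/s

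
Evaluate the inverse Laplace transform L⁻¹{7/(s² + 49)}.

L⁻¹{7/(s² + 49)} = sin(7t)

Final answer: sin(7t)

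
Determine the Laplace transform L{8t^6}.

L{8t^6} = 8 · L{t^6} = 8 · 720/s^7 = 5760/s^7

Final answer: 5760/s^7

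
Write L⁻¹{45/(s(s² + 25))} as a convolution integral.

45/(s(s² + 25)) = (1/s)·(45/(s² + 25)) = L{1}·L{9·sin(5t)}. So f(t) = 1*(9·sin(5t)) = ∫₀ᵗ 9·sin(5τ) dτ

Final answer: ∫₀ᵗ 9·sin(5τ) dτ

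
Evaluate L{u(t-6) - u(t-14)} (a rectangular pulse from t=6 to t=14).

L{u(t-a)} = e^(-as)/s. L{u(t-6) - u(t-14)} = (e^(-6s) - e^(-14s))/s

Final answer: (e^(-6s) - e^(-14s))/s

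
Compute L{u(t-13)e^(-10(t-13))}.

u(t-a)f(t-a) with f(t)=e^(-10t). L{e^(-10t)} = 1/(s+10). By time shift: e^(-13s)/(s+10)

Final answer: e^(-13s)/(s+10)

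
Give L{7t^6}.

L{t^n} = n!/s^(n+1). So L{7t^6} = 7·6!/s^7 = 5040/s^7

Final answer: 5040/s^7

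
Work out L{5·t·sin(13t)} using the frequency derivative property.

L{sin(13t)} = 13/(s² + 169). By L{t·f(t)} = -F'(s): -d/ds[13/(s² + 169)] = -(13)·(-2s)/(s² + 169)² = 26s/(s² + 169)². Then L{5·t·sin(13t)} = 5·26s/(s² + 169)² = 130s/(s² + 169)²

Final answer: 130s/(s² + 169)²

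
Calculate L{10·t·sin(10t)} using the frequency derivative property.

L{sin(10t)} = 10/(s² + 100). By L{t·f(t)} = -F'(s): -d/ds[10/(s² + 100)] = -(10)·(-2s)/(s² + 100)² = 20s/(s² + 100)². Then L{10·t·sin(10t)} = 10·20s/(s² + 100)² = 200s/(s² + 100)²

Final answer: 200s/(s² + 100)²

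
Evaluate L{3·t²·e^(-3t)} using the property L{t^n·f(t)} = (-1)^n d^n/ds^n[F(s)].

L{e^(-3t)} = 1/(s+3). d/ds[1/(s+3)] = -1/(s+3)². d²/ds²[1/(s+3)] = 2/(s+3)³. So L{t²·e^(-3t)} = (-1)² · 2/(s+3)³ = 2/(s+3)³. Then L{3·t²·e^(-3t)} = 3·2/(s+3)³ = 6/(s+3)³

Final answer: 6/(s+3)³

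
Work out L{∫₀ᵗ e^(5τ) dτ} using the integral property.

L{∫₀ᵗ f(τ)dτ} = F(s)/s with F(s) = 1/(s-5), so L{∫₀ᵗ e^(5τ) dτ} = 1/(s(s-5))

Final answer: 1/(s(s-5))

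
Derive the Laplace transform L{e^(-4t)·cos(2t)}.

L{e^(at)·cos(ωt)} = (s-a)/((s-a)² + ω²), so L{e^(-4t)·cos(2t)} = (s+4)/((s+4)² + 4)

Final answer: (s+4)/((s+4)² + 4)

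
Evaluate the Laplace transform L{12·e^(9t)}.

L{e^(at)} = 1/(s-a), so L{e^(9t)} = 1/(s-9). Then L{12·e^(9t)} = 12/(s-9)

Final answer: 12/(s-9)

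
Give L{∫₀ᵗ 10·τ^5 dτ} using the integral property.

L{∫₀ᵗ f(τ)dτ} = F(s)/s with f(t) = 10t^5. F(s) = 1200/s^6, so L{∫₀ᵗ 10·τ^5 dτ} = (1200/s^6)/s = 1200/s^7. (Check: ∫₀ᵗ 10·τ^5 dτ = 10t^6/6.)

Final answer: 1200/s^7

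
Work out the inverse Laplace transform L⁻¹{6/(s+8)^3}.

L⁻¹{n!/(s-a)^(n+1)} = t^n·e^(at) with n=2, a=-8. So L⁻¹{2/(s+8)^3} = t^2·e^(-8t), and L⁻¹{6/(s+8)^3} = (6/2)·t^2·e^(-8t) = 3·t^2·e^(-8t)

Final answer: 3·t^2·e^(-8t)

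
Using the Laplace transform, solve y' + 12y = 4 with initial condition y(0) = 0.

sY + 12Y = 4/s. Y = 4/(s(s+12)). Partial fractions: Y = 1/3/s - 1/3/(s+12)

Final answer: y(t) = 1/3(1 - e^(-12t))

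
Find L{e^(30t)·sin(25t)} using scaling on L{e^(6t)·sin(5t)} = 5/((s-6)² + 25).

Scaling with a=5: L{e^(30t)·sin(25t)} = (1/5) · 5/((s/5-6)² + 25). Simplifying: 25/((s-30)² + 625)

Final answer: 25/((s-30)² + 625)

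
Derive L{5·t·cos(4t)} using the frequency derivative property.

L{cos(4t)} = s/(s² + 16). Derivative: d/ds[s/(s² + 16)] = [(s² + 16) - s·2s]/(s² + 16)² = (16 - s²)/(s² + 16)². So L{t·cos(4t)} = -F'(s) = (s² - 16)/(s² + 16)². Then L{5·t·cos(4t)} = 5·(s² - 16)/(s² + 16)²

Final answer: 5·(s² - 16)/(s² + 16)²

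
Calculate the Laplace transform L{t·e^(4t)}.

L{t^n·e^(at)} = n!/(s-a)^(n+1), so L{t·e^(4t)} = 1/(s-4)^2

Final answer: 1/(s-4)^2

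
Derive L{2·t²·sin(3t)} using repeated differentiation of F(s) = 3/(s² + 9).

F(s) = 3/(s² + 9). F'(s) = -6s/(s² + 9)². F''(s) = -6(9 - 3s²)/(s² + 9)³ = (18s² - 54)/(s² + 9)³. So L{t²·sin(3t)} = (-1)² F''(s) = (18s² - 54)/(s² + 9)³. Then L{2·t²·sin(3t)} = 2·(18s² - 54)/(s² + 9)³ = (36s² - 108)/(s² + 9)³

Final answer: (36s² - 108)/(s² + 9)³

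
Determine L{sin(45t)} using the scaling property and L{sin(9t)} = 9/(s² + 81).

Using L{f(at)} = (1/a)F(s/a) with a=5: L{sin(45t)} = (1/5) · 9/((s/5)² + 81) = (1/5) · 9·25/(s² + 2025) = 45/(s² + 2025)

Final answer: 45/(s² + 2025)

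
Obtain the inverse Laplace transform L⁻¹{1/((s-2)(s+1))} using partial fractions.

Decompose: A/(s-2) + B/(s+1). A = 1/3, B = -1/3. f(t) = (e^(2t) - e^(-t))/3

Final answer: (e^(2t) - e^(-t))/3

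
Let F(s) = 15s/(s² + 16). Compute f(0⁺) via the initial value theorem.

f(0⁺) = lim_{s→∞} s·15s/(s² + 16) = lim_{s→∞} 15s²/(s² + 16) = 15

Final answer: 15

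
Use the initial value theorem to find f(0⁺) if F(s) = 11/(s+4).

f(0⁺) = lim_{s→∞} s·11/(s+4) = lim_{s→∞} 11s/(s+4) = 11

Final answer: 11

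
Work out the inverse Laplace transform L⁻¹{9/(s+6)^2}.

L⁻¹{n!/(s-a)^(n+1)} = t^n·e^(at) with n=1, a=-6. So L⁻¹{1/(s+6)^2} = t·e^(-6t), and L⁻¹{9/(s+6)^2} = (9/1)·t·e^(-6t) = 9·t·e^(-6t)

Final answer: 9·t·e^(-6t)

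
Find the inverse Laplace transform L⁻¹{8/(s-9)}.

L⁻¹{1/(s-a)} = e^(at), so L⁻¹{1/(s-9)} = e^(9t), and L⁻¹{8/(s-9)} = 8·e^(9t)

Final answer: 8·e^(9t)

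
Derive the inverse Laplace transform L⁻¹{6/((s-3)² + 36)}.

Using frequency shift, L⁻¹{6/((s-3)² + 36)} = e^(3t)·sin(6t)

Final answer: e^(3t)·sin(6t)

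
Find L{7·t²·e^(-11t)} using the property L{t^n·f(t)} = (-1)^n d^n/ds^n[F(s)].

L{e^(-11t)} = 1/(s+11). d/ds[1/(s+11)] = -1/(s+11)². d²/ds²[1/(s+11)] = 2/(s+11)³. So L{t²·e^(-11t)} = (-1)² · 2/(s+11)³ = 2/(s+11)³. Then L{7·t²·e^(-11t)} = 7·2/(s+11)³ = 14/(s+11)³

Final answer: 14/(s+11)³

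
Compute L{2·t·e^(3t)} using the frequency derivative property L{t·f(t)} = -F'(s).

L{e^(3t)} = 1/(s-3). By frequency derivative: L{t·e^(3t)} = -d/ds[1/(s-3)] = -(-1)/(s-3)² = 1/(s-3)². Then L{2·t·e^(3t)} = 2·1/(s-3)² = 2/(s-3)²

Final answer: 2/(s-3)²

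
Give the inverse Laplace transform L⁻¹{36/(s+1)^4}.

L⁻¹{n!/(s-a)^(n+1)} = t^n·e^(at) with n=3, a=-1. So L⁻¹{6/(s+1)^4} = t^3·e^(-t), and L⁻¹{36/(s+1)^4} = (36/6)·t^3·e^(-t) = 6·t^3·e^(-t)

Final answer: 6·t^3·e^(-t)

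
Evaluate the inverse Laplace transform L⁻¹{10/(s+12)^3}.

L⁻¹{n!/(s-a)^(n+1)} = t^n·e^(at) with n=2, a=-12. So L⁻¹{2/(s+12)^3} = t^2·e^(-12t), and L⁻¹{10/(s+12)^3} = (10/2)·t^2·e^(-12t) = 5·t^2·e^(-12t)

Final answer: 5·t^2·e^(-12t)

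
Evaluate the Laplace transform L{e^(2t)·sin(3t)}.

L{e^(at)·sin(ωt)} = ω/((s-a)² + ω²), so L{e^(2t)·sin(3t)} = 3/((s-2)² + 9)

Final answer: 3/((s-2)² + 9)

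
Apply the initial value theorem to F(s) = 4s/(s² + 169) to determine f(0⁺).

f(0⁺) = lim_{s→∞} s·4s/(s² + 169) = lim_{s→∞} 4s²/(s² + 169) = 4

Final answer: 4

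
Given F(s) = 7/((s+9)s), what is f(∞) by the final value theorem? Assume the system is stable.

f(∞) = lim_{s→0} sF(s) = lim_{s→0} 7/(s+9) = 7/9

Final answer: 7/9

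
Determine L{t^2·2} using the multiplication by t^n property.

L{2} = 2/s. d^1/ds^1[1/s] = -1/s². d^2/ds^2[1/s] = 2/s^3. So L{t^2} = (-1)^{2}·2/s^3 = 2/s^3. Then L{t^2·2} = 2·2/s^3 = 4/s^3

Final answer: 4/s^3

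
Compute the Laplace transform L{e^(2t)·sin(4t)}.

L{e^(at)·sin(ωt)} = ω/((s-a)² + ω²), so L{e^(2t)·sin(4t)} = 4/((s-2)² + 16)

Final answer: 4/((s-2)² + 16)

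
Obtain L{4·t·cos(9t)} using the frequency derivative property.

L{cos(9t)} = s/(s² + 81). Derivative: d/ds[s/(s² + 81)] = [(s² + 81) - s·2s]/(s² + 81)² = (81 - s²)/(s² + 81)². So L{t·cos(9t)} = -F'(s) = (s² - 81)/(s² + 81)². Then L{4·t·cos(9t)} = 4·(s² - 81)/(s² + 81)²

Final answer: 4·(s² - 81)/(s² + 81)²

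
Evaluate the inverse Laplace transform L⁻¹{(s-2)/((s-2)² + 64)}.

Using frequency shift, L⁻¹{(s-2)/((s-2)² + 64)} = e^(2t)·cos(8t)

Final answer: e^(2t)·cos(8t)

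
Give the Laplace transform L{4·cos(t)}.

L{cos(ωt)} = s/(s² + ω²), so L{cos(t)} = s/(s² + 1). Then L{4·cos(t)} = 4·s/(s² + 1) = 4s/(s² + 1)

Final answer: 4s/(s² + 1)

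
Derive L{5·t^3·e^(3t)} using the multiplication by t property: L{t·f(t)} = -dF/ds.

Using L{t^n·e^(at)} = n!/(s-a)^(n+1), L{t^3·e^(3t)} = 6/(s-3)^4, so L{5·t^3·e^(3t)} = 5·6/(s-3)^4 = 30/(s-3)^4

Final answer: 30/(s-3)^4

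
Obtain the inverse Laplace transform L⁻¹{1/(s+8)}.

L⁻¹{1/(s-a)} = e^(at), so L⁻¹{1/(s+8)} = e^(-8t)

Final answer: e^(-8t)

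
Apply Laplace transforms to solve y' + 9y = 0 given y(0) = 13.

L{y'} + 9L{y} = 0. sY - 13 + 9Y = 0. Y(s+9) = 13. Y = 13/(s+9)

Final answer: y(t) = 13e^(-9t)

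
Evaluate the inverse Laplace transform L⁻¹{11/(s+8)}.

L⁻¹{1/(s-a)} = e^(at), so L⁻¹{1/(s+8)} = e^(-8t), and L⁻¹{11/(s+8)} = 11·e^(-8t)

Final answer: 11·e^(-8t)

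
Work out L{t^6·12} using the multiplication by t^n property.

L{12} = 12/s. d^1/ds^1[1/s] = -1/s². d^2/ds^2[1/s] = 2/s^3. d^3/ds^3[1/s] = -6/s^4. d^4/ds^4[1/s] = 24/s^5. d^5/ds^5[1/s] = -120/s^6. d^6/ds^6[1/s] = 720/s^7. So L{t^6} = (-1)^{6}·720/s^7 = 720/s^7. Then L{t^6·12} = 12·720/s^7 = 8640/s^7

Final answer: 8640/s^7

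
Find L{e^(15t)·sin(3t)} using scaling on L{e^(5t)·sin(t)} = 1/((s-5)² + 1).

Scaling with a=3: L{e^(15t)·sin(3t)} = (1/3) · 1/((s/3-5)² + 1). Simplifying: 3/((s-15)² + 9)

Final answer: 3/((s-15)² + 9)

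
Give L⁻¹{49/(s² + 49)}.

This is the form c·a/(s² + a²) with a = 7, c = 7. L⁻¹ = 7·sin(7t)

Final answer: 7·sin(7t)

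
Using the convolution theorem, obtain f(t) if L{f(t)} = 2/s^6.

2/s^6 = (2/s)·(1/s^5) = L{2}·L{t^4/24}. By convolution, f(t) = 2*t^4/24 = ∫₀ᵗ 2·τ^4/24 dτ = 2·t^5/120

Final answer: 2·t^5/120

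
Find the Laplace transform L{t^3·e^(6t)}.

L{t^n·e^(at)} = n!/(s-a)^(n+1), so L{t^3·e^(6t)} = 6/(s-6)^4

Final answer: 6/(s-6)^4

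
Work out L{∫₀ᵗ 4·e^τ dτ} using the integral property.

L{∫₀ᵗ f(τ)dτ} = F(s)/s with F(s) = 4/(s-1), so L{∫₀ᵗ 4·e^τ dτ} = 4/(s(s-1))

Final answer: 4/(s(s-1))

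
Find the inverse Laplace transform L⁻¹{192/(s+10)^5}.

L⁻¹{n!/(s-a)^(n+1)} = t^n·e^(at) with n=4, a=-10. So L⁻¹{24/(s+10)^5} = t^4·e^(-10t), and L⁻¹{192/(s+10)^5} = (192/24)·t^4·e^(-10t) = 8·t^4·e^(-10t)

Final answer: 8·t^4·e^(-10t)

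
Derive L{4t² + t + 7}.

L{4t² + t + 7} = 4·2/s³ + 1/s² + 7/s = 8/s³ + 1/s² + 7/s

Final answer: 8/s³ + 1/s² + 7/s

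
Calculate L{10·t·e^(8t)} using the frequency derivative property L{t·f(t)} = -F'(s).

L{e^(8t)} = 1/(s-8). By frequency derivative: L{t·e^(8t)} = -d/ds[1/(s-8)] = -(-1)/(s-8)² = 1/(s-8)². Then L{10·t·e^(8t)} = 10·1/(s-8)² = 10/(s-8)²

Final answer: 10/(s-8)²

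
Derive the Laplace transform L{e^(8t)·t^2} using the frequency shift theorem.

L{e^(at)·t^n} = n!/(s-a)^(n+1), so L{e^(8t)·t^2} = 2/(s-8)^3

Final answer: 2/(s-8)^3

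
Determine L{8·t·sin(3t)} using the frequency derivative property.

L{sin(3t)} = 3/(s² + 9). By L{t·f(t)} = -F'(s): -d/ds[3/(s² + 9)] = -(3)·(-2s)/(s² + 9)² = 6s/(s² + 9)². Then L{8·t·sin(3t)} = 8·6s/(s² + 9)² = 48s/(s² + 9)²

Final answer: 48s/(s² + 9)²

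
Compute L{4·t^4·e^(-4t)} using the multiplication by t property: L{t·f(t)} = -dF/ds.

Using L{t^n·e^(at)} = n!/(s-a)^(n+1), L{t^4·e^(-4t)} = 24/(s+4)^5, so L{4·t^4·e^(-4t)} = 4·24/(s+4)^5 = 96/(s+4)^5

Final answer: 96/(s+4)^5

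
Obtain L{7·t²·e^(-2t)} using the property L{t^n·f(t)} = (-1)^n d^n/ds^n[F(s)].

L{e^(-2t)} = 1/(s+2). d/ds[1/(s+2)] = -1/(s+2)². d²/ds²[1/(s+2)] = 2/(s+2)³. So L{t²·e^(-2t)} = (-1)² · 2/(s+2)³ = 2/(s+2)³. Then L{7·t²·e^(-2t)} = 7·2/(s+2)³ = 14/(s+2)³

Final answer: 14/(s+2)³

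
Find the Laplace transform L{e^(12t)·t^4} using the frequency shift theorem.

L{e^(at)·t^n} = n!/(s-a)^(n+1), so L{e^(12t)·t^4} = 24/(s-12)^5

Final answer: 24/(s-12)^5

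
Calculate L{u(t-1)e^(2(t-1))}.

u(t-a)f(t-a) with f(t)=e^(2t). L{e^(2t)} = 1/(s-2). By time shift: e^(-s)/(s-2)

Final answer: e^(-s)/(s-2)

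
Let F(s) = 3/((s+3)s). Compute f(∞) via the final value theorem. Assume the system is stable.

f(∞) = lim_{s→0} sF(s) = lim_{s→0} 3/(s+3) = 1

Final answer: 1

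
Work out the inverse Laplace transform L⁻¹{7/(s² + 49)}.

L⁻¹{7/(s² + 49)} = sin(7t)

Final answer: sin(7t)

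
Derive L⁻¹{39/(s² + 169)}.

This is the form c·a/(s² + a²) with a = 13, c = 3. L⁻¹ = 3·sin(13t)

Final answer: 3·sin(13t)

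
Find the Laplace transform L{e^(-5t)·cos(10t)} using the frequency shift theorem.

Frequency shift: L{e^(at)f(t)} = F(s-a). L{e^(-5t)·cos(10t)} = (s+5)/((s+5)² + 100)

Final answer: (s+5)/((s+5)² + 100)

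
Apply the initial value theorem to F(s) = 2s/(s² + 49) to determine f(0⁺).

f(0⁺) = lim_{s→∞} s·2s/(s² + 49) = lim_{s→∞} 2s²/(s² + 49) = 2

Final answer: 2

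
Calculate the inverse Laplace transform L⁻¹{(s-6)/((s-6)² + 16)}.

Using frequency shift, L⁻¹{(s-6)/((s-6)² + 16)} = e^(6t)·cos(4t)

Final answer: e^(6t)·cos(4t)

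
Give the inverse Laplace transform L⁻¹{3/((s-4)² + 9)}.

Using frequency shift, L⁻¹{3/((s-4)² + 9)} = e^(4t)·sin(3t)

Final answer: e^(4t)·sin(3t)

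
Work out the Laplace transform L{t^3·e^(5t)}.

L{t^n·e^(at)} = n!/(s-a)^(n+1), so L{t^3·e^(5t)} = 6/(s-5)^4

Final answer: 6/(s-5)^4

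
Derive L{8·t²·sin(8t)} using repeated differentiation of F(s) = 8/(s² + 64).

F(s) = 8/(s² + 64). F'(s) = -16s/(s² + 64)². F''(s) = -16(64 - 3s²)/(s² + 64)³ = (48s² - 1024)/(s² + 64)³. So L{t²·sin(8t)} = (-1)² F''(s) = (48s² - 1024)/(s² + 64)³. Then L{8·t²·sin(8t)} = 8·(48s² - 1024)/(s² + 64)³ = (384s² - 8192)/(s² + 64)³

Final answer: (384s² - 8192)/(s² + 64)³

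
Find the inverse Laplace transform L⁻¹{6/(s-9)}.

L⁻¹{1/(s-a)} = e^(at), so L⁻¹{1/(s-9)} = e^(9t), and L⁻¹{6/(s-9)} = 6·e^(9t)

Final answer: 6·e^(9t)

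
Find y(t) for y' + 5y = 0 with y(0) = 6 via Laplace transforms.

L{y'} + 5L{y} = 0. sY - 6 + 5Y = 0. Y(s+5) = 6. Y = 6/(s+5)

Final answer: y(t) = 6e^(-5t)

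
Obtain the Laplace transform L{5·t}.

L{t^n} = n!/s^(n+1), so L{t} = 1/s^2. Then L{5·t} = 5·1/s^2 = 5/s^2

Final answer: 5/s^2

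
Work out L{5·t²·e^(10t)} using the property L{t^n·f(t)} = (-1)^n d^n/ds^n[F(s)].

L{e^(10t)} = 1/(s-10). d/ds[1/(s-10)] = -1/(s-10)². d²/ds²[1/(s-10)] = 2/(s-10)³. So L{t²·e^(10t)} = (-1)² · 2/(s-10)³ = 2/(s-10)³. Then L{5·t²·e^(10t)} = 5·2/(s-10)³ = 10/(s-10)³

Final answer: 10/(s-10)³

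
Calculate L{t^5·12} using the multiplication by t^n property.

L{12} = 12/s. d^1/ds^1[1/s] = -1/s². d^2/ds^2[1/s] = 2/s^3. d^3/ds^3[1/s] = -6/s^4. d^4/ds^4[1/s] = 24/s^5. d^5/ds^5[1/s] = -120/s^6. So L{t^5} = (-1)^{5}·-120/s^6 = 120/s^6. Then L{t^5·12} = 12·120/s^6 = 1440/s^6

Final answer: 1440/s^6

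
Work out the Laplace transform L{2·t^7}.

L{t^n} = n!/s^(n+1), so L{t^7} = 5040/s^8. Then L{2·t^7} = 2·5040/s^8 = 10080/s^8

Final answer: 10080/s^8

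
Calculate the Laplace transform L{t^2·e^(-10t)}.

L{t^n·e^(at)} = n!/(s-a)^(n+1), so L{t^2·e^(-10t)} = 2/(s+10)^3

Final answer: 2/(s+10)^3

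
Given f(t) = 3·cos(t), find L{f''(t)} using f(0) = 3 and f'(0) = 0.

F(s) = 3s/(s² + 1). L{f''(t)} = s²F(s) - sf(0) - f'(0) = 3s³/(s² + 1) - 3s = (3s³ - 3s(s² + 1))/(s² + 1) = -3s/(s² + 1)

Final answer: -3s/(s² + 1)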